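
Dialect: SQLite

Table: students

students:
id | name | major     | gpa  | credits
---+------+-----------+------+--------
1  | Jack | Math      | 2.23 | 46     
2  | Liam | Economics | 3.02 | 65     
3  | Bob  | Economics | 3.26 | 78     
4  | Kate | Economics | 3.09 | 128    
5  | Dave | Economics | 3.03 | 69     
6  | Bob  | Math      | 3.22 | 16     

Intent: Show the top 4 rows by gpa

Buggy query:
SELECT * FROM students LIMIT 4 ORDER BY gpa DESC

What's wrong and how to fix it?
Bug: LIMIT must come after ORDER BY

Fix: Sort with ORDER BY, then apply LIMIT

Corrected query:
SELECT * FROM students ORDER BY gpa DESC LIMIT 4

Result:
id | name | major     | gpa  | credits
---+------+-----------+------+--------
3  | Bob  | Economics | 3.26 | 78     
6  | Bob  | Math      | 3.22 | 16     
4  | Kate | Economics | 3.09 | 128    
5  | Dave | Economics | 3.03 | 69     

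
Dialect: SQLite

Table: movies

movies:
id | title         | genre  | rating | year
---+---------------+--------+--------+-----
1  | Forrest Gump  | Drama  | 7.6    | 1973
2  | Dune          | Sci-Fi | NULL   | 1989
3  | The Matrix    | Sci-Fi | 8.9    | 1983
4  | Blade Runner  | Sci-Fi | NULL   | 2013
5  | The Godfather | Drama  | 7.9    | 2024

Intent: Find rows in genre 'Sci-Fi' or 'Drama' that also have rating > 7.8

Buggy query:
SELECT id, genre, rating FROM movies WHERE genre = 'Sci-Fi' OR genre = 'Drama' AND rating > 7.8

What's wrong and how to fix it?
Bug: AND binds tighter than OR, so this parses as genre = 'Sci-Fi' OR (genre = 'Drama' AND rating > 7.8)

Fix: Add parentheses around the OR so the AND applies to both alternatives

Corrected query:
SELECT id, genre, rating FROM movies WHERE (genre = 'Sci-Fi' OR genre = 'Drama') AND rating > 7.8

Result:
id | genre  | rating
---+--------+-------
3  | Sci-Fi | 8.9   
5  | Drama  | 7.9   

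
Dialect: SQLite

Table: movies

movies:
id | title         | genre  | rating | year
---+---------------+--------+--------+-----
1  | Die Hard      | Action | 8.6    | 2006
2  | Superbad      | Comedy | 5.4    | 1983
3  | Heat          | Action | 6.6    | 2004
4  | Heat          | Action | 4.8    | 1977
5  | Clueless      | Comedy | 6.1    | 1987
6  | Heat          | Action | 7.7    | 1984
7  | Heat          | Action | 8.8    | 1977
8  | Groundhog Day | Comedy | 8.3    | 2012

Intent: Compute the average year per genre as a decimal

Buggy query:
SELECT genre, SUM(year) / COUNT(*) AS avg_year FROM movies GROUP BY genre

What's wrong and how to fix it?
Bug: Both operands are integers, so '/' performs integer division and truncates

Fix: Multiply by 1.0 (or CAST to REAL) to force floating-point division

Corrected query:
SELECT genre, SUM(year) * 1.0 / COUNT(*) AS avg_year FROM movies GROUP BY genre

Result:
genre  | avg_year
-------+---------
Action | 1989.6  
Comedy | 1994    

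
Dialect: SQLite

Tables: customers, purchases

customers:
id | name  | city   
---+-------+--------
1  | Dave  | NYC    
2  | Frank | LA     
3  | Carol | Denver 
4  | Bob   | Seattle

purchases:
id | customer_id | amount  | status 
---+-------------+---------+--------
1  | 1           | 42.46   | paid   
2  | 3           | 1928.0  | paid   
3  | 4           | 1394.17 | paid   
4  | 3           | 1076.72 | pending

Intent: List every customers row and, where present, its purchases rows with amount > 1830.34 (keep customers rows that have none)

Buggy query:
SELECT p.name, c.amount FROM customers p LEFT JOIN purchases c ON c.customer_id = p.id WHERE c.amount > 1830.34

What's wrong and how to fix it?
Bug: Filtering c.amount in WHERE discards the NULL rows produced by LEFT JOIN, turning it into an inner join

Fix: Move the right-table condition into the ON clause so unmatched parents are kept

Corrected query:
SELECT p.name, c.amount FROM customers p LEFT JOIN purchases c ON c.customer_id = p.id AND c.amount > 1830.34

Result:
name  | amount
------+-------
Dave  | NULL  
Frank | NULL  
Carol | 1928  
Bob   | NULL  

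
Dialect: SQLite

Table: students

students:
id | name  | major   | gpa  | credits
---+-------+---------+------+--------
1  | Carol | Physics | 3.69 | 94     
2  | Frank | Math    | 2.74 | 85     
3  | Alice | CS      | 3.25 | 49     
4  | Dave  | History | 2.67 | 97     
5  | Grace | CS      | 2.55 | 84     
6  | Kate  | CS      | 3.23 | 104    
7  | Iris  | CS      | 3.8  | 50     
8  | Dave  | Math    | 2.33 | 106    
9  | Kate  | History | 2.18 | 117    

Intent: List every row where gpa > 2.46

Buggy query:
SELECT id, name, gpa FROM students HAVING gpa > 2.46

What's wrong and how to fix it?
Bug: HAVING filters the output of aggregation, but this query has no GROUP BY and no aggregate functions, so SQLite rejects it (HAVING clause on a non-aggregate query); the condition here is per row

Fix: Use WHERE for row-level filtering

Corrected query:
SELECT id, name, gpa FROM students WHERE gpa > 2.46

Result:
id | name  | gpa 
---+-------+-----
1  | Carol | 3.69
2  | Frank | 2.74
3  | Alice | 3.25
4  | Dave  | 2.67
5  | Grace | 2.55
6  | Kate  | 3.23
7  | Iris  | 3.8 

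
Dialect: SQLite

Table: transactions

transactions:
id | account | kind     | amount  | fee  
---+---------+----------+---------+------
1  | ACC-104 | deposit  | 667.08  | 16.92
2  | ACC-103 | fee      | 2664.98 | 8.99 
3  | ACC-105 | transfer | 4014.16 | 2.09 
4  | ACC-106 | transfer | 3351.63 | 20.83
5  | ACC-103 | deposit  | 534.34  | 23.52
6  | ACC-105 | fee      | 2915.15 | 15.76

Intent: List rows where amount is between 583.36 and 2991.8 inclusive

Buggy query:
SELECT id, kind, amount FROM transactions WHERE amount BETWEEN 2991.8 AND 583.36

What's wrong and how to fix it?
Bug: BETWEEN expects the lower bound first; with 2991.8 AND 583.36 the range is empty

Fix: Write BETWEEN 583.36 AND 2991.8

Corrected query:
SELECT id, kind, amount FROM transactions WHERE amount BETWEEN 583.36 AND 2991.8

Result:
id | kind    | amount 
---+---------+--------
1  | deposit | 667.08 
2  | fee     | 2664.98
6  | fee     | 2915.15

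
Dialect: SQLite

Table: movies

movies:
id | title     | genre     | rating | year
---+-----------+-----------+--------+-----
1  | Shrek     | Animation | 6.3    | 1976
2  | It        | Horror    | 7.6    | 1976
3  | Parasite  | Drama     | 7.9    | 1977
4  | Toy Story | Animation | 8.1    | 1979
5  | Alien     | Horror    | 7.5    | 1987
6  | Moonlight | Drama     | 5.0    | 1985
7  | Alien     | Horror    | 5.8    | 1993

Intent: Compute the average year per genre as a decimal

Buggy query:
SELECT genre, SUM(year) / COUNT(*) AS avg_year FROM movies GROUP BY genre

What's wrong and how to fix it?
Bug: SUM(year) and COUNT(*) are both integers; the division truncates the fractional part

Fix: Cast one side to REAL so the division keeps the fractional part

Corrected query:
SELECT genre, SUM(year) * 1.0 / COUNT(*) AS avg_year FROM movies GROUP BY genre

Result:
genre     | avg_year   
----------+------------
Animation | 1977.5     
Drama     | 1981       
Horror    | 1985.333333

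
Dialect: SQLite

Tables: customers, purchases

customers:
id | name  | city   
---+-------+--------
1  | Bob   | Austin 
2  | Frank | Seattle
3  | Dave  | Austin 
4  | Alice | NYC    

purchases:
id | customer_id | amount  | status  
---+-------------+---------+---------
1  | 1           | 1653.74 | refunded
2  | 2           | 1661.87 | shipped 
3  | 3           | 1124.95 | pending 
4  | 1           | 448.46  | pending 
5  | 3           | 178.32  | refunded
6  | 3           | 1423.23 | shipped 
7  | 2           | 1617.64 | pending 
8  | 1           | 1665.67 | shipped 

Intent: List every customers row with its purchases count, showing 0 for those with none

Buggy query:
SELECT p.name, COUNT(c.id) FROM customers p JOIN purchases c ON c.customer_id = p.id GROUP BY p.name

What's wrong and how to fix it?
Bug: INNER JOIN drops customers rows that have no matching purchases rows

Fix: Switch to LEFT JOIN to retain unmatched parent rows

Corrected query:
SELECT p.name, COUNT(c.id) FROM customers p LEFT JOIN purchases c ON c.customer_id = p.id GROUP BY p.name

Result:
name  | COUNT(c.id)
------+------------
Alice | 0          
Bob   | 3          
Dave  | 3          
Frank | 2          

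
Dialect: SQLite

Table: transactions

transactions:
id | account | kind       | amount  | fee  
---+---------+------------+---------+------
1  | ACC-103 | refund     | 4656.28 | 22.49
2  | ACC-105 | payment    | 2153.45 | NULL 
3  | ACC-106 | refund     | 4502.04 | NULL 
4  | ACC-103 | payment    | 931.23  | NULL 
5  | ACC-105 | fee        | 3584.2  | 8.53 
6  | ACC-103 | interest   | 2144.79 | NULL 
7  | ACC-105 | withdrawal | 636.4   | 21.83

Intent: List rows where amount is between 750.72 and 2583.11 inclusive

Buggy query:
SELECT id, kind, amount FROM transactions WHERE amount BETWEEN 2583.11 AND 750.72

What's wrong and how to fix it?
Bug: The bounds are reversed; BETWEEN a AND b requires a <= b to match anything

Fix: Write BETWEEN 750.72 AND 2583.11

Corrected query:
SELECT id, kind, amount FROM transactions WHERE amount BETWEEN 750.72 AND 2583.11

Result:
id | kind     | amount 
---+----------+--------
2  | payment  | 2153.45
4  | payment  | 931.23 
6  | interest | 2144.79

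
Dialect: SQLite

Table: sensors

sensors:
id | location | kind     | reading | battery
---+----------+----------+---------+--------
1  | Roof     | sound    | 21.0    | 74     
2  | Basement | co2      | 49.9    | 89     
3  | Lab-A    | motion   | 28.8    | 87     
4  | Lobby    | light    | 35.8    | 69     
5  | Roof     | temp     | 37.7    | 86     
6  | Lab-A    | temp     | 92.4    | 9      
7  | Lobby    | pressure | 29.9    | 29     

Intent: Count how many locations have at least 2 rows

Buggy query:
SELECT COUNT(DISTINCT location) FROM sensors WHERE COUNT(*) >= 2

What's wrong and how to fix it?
Bug: COUNT(*) cannot appear in WHERE; the per-group count doesn't exist yet

Fix: Use a subquery that GROUPs and filters with HAVING, then count its rows

Corrected query:
SELECT COUNT(*) FROM (SELECT location FROM sensors GROUP BY location HAVING COUNT(*) >= 2)

Result:
COUNT(*)
--------
3       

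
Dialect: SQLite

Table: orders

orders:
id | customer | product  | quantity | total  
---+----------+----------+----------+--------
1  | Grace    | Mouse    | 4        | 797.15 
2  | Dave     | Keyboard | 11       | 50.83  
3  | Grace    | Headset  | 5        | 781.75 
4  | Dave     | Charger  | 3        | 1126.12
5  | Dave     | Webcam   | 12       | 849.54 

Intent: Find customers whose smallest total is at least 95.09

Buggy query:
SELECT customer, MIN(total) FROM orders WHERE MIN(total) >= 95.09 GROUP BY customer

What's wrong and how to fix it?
Bug: MIN() in WHERE is a misuse of aggregate

Fix: Replace WHERE with HAVING after the GROUP BY

Corrected query:
SELECT customer, MIN(total) FROM orders GROUP BY customer HAVING MIN(total) >= 95.09

Result:
customer | MIN(total)
---------+-----------
Grace    | 781.75    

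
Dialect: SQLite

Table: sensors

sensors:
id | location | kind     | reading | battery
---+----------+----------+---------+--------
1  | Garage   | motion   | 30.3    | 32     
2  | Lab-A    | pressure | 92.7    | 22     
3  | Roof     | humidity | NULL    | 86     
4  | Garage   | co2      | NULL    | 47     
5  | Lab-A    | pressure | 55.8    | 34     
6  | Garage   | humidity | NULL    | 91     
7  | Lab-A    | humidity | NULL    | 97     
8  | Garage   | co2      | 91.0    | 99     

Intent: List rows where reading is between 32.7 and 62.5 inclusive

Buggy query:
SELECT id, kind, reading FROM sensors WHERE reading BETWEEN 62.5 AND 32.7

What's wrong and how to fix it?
Bug: The bounds are reversed; BETWEEN a AND b requires a <= b to match anything

Fix: Write BETWEEN 32.7 AND 62.5

Corrected query:
SELECT id, kind, reading FROM sensors WHERE reading BETWEEN 32.7 AND 62.5

Result:
id | kind     | reading
---+----------+--------
5  | pressure | 55.8   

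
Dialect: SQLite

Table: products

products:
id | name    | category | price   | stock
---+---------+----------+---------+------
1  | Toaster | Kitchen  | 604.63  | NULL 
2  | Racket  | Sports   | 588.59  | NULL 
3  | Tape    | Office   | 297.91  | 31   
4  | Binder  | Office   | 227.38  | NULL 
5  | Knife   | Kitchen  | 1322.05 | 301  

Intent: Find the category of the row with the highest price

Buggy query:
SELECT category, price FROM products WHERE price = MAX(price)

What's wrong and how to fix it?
Bug: MAX(price) is an aggregate and cannot be used directly in WHERE

Fix: Use a subquery: WHERE price = (SELECT MAX(price) FROM products)

Corrected query:
SELECT category, price FROM products WHERE price = (SELECT MAX(price) FROM products)

Result:
category | price  
---------+--------
Kitchen  | 1322.05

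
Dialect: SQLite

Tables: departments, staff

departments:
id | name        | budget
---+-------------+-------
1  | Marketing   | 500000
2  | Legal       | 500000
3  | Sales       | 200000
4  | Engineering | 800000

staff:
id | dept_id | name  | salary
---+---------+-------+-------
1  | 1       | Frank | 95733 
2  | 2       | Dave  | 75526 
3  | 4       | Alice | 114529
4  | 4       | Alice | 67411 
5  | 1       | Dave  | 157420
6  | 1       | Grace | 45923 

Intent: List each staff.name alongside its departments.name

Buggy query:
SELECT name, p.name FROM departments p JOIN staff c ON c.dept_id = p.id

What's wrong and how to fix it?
Bug: Both tables have a 'name' column; the unqualified reference is ambiguous

Fix: Qualify the column with its table alias (c.name)

Corrected query:
SELECT c.name, p.name FROM departments p JOIN staff c ON c.dept_id = p.id

Result:
name  | name       
------+------------
Frank | Marketing  
Dave  | Legal      
Alice | Engineering
Alice | Engineering
Dave  | Marketing  
Grace | Marketing  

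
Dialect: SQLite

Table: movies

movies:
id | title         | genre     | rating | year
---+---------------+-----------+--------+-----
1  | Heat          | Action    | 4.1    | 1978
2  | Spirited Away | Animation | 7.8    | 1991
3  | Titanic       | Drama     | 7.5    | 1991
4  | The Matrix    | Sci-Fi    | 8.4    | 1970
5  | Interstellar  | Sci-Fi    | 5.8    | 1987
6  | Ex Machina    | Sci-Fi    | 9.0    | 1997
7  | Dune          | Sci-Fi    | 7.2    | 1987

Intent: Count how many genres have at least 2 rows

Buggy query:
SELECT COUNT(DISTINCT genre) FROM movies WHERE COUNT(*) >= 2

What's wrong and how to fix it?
Bug: COUNT(*) cannot appear in WHERE; the per-group count doesn't exist yet

Fix: Group first with HAVING COUNT(*) >= 2, then COUNT the resulting groups

Corrected query:
SELECT COUNT(*) FROM (SELECT genre FROM movies GROUP BY genre HAVING COUNT(*) >= 2)

Result:
COUNT(*)
--------
1       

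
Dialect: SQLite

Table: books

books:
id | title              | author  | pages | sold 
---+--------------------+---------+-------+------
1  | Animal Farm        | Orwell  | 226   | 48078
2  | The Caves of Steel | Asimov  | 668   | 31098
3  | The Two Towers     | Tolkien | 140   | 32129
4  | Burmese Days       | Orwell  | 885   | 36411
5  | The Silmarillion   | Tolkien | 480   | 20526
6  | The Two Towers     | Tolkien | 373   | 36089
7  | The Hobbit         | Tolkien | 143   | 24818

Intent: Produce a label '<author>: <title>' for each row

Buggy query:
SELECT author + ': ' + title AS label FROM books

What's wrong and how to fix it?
Bug: SQLite uses || for string concatenation; + coerces text to numbers (yielding 0)

Fix: Replace + with || to concatenate text

Corrected query:
SELECT author || ': ' || title AS label FROM books

Result:
label                     
--------------------------
Orwell: Animal Farm       
Asimov: The Caves of Steel
Tolkien: The Two Towers   
Orwell: Burmese Days      
Tolkien: The Silmarillion 
Tolkien: The Two Towers   
Tolkien: The Hobbit       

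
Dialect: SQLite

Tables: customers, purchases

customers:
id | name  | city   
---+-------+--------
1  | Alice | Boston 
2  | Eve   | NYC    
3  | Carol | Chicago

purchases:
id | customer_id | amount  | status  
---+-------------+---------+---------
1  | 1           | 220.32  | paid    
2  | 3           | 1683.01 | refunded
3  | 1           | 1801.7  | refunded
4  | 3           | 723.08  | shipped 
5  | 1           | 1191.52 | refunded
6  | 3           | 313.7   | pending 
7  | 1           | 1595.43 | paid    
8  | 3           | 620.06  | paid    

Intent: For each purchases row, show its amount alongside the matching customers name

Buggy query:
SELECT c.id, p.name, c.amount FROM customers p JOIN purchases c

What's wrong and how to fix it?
Bug: JOIN with no ON clause produces a cartesian product; every purchases row pairs with every customers row

Fix: Specify the join condition linking the foreign key to the parent id

Corrected query:
SELECT c.id, p.name, c.amount FROM customers p JOIN purchases c ON c.customer_id = p.id

Result:
id | name  | amount 
---+-------+--------
1  | Alice | 220.32 
2  | Carol | 1683.01
3  | Alice | 1801.7 
4  | Carol | 723.08 
5  | Alice | 1191.52
6  | Carol | 313.7  
7  | Alice | 1595.43
8  | Carol | 620.06 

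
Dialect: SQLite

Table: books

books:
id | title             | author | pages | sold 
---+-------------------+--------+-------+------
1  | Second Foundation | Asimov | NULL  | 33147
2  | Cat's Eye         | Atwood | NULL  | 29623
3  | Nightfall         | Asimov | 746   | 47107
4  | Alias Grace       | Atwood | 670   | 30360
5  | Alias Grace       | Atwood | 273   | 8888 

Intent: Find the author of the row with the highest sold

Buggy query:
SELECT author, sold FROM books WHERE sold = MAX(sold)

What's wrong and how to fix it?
Bug: MAX(sold) is an aggregate and cannot be used directly in WHERE

Fix: Use a subquery: WHERE sold = (SELECT MAX(sold) FROM books)

Corrected query:
SELECT author, sold FROM books WHERE sold = (SELECT MAX(sold) FROM books)

Result:
author | sold 
-------+------
Asimov | 47107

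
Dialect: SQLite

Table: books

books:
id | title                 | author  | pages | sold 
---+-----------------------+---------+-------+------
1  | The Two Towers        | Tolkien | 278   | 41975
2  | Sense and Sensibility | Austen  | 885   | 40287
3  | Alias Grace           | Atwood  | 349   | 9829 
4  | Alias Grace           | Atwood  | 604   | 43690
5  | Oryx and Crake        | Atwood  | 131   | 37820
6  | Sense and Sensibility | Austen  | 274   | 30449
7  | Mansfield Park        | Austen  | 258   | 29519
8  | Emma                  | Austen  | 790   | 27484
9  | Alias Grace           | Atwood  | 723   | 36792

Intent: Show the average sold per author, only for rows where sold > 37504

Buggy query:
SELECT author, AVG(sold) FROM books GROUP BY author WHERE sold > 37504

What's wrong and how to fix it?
Bug: WHERE cannot follow GROUP BY

Fix: Move the WHERE clause before GROUP BY

Corrected query:
SELECT author, AVG(sold) FROM books WHERE sold > 37504 GROUP BY author

Result:
author  | AVG(sold)
--------+----------
Atwood  | 40755    
Austen  | 40287    
Tolkien | 41975    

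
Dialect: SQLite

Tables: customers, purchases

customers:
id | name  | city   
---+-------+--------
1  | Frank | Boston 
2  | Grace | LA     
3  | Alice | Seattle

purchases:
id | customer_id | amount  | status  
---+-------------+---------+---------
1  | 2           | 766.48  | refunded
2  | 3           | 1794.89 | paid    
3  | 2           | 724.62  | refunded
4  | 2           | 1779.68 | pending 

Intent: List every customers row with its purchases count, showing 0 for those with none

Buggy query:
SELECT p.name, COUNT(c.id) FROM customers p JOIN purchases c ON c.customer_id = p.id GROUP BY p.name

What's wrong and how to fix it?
Bug: INNER JOIN drops customers rows that have no matching purchases rows

Fix: Use LEFT JOIN so parents without children still appear (COUNT(c.id) gives 0)

Corrected query:
SELECT p.name, COUNT(c.id) FROM customers p LEFT JOIN purchases c ON c.customer_id = p.id GROUP BY p.name

Result:
name  | COUNT(c.id)
------+------------
Alice | 1          
Frank | 0          
Grace | 3          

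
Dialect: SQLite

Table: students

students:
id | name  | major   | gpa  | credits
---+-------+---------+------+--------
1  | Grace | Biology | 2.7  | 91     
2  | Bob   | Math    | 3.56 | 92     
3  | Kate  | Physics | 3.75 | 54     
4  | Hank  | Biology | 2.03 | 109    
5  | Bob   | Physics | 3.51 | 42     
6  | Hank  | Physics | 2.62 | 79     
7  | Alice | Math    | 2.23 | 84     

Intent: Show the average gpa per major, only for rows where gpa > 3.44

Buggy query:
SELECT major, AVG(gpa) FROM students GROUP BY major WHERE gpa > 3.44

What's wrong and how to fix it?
Bug: WHERE cannot follow GROUP BY

Fix: Place WHERE between FROM and GROUP BY

Corrected query:
SELECT major, AVG(gpa) FROM students WHERE gpa > 3.44 GROUP BY major

Result:
major   | AVG(gpa)
--------+---------
Math    | 3.56    
Physics | 3.63    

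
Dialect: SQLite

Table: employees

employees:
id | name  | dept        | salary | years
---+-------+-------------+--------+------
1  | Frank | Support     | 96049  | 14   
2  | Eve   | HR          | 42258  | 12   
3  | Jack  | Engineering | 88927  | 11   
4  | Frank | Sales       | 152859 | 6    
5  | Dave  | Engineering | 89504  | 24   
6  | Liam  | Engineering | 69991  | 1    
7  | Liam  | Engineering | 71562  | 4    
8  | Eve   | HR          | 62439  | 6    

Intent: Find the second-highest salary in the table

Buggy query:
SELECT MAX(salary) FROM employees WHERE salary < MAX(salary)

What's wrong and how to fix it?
Bug: The inner MAX is an aggregate inside WHERE, which is not allowed

Fix: Compute the overall MAX in a subquery, then take MAX of rows below it

Corrected query:
SELECT MAX(salary) FROM employees WHERE salary < (SELECT MAX(salary) FROM employees)

Result:
MAX(salary)
-----------
96049      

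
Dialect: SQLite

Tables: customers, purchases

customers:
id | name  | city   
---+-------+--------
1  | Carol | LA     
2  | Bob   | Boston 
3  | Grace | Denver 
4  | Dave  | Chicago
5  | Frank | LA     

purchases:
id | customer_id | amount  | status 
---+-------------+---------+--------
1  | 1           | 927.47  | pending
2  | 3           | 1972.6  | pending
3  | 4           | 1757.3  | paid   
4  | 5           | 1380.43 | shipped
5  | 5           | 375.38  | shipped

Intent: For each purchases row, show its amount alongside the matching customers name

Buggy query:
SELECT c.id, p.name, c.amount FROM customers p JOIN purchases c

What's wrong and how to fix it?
Bug: JOIN with no ON clause produces a cartesian product; every purchases row pairs with every customers row

Fix: Specify the join condition linking the foreign key to the parent id

Corrected query:
SELECT c.id, p.name, c.amount FROM customers p JOIN purchases c ON c.customer_id = p.id

Result:
id | name  | amount 
---+-------+--------
1  | Carol | 927.47 
2  | Grace | 1972.6 
3  | Dave  | 1757.3 
4  | Frank | 1380.43
5  | Frank | 375.38 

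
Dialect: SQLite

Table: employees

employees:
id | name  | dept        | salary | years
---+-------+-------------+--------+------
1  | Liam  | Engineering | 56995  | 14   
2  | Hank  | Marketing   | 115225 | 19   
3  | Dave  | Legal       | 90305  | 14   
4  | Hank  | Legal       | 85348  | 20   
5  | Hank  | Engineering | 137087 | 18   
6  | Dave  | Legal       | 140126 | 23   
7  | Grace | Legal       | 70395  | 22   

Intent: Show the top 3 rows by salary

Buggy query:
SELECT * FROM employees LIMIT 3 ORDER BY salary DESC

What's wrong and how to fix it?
Bug: ORDER BY cannot follow LIMIT; LIMIT is the final clause

Fix: Sort with ORDER BY, then apply LIMIT

Corrected query:
SELECT * FROM employees ORDER BY salary DESC LIMIT 3

Result:
id | name | dept        | salary | years
---+------+-------------+--------+------
6  | Dave | Legal       | 140126 | 23   
5  | Hank | Engineering | 137087 | 18   
2  | Hank | Marketing   | 115225 | 19   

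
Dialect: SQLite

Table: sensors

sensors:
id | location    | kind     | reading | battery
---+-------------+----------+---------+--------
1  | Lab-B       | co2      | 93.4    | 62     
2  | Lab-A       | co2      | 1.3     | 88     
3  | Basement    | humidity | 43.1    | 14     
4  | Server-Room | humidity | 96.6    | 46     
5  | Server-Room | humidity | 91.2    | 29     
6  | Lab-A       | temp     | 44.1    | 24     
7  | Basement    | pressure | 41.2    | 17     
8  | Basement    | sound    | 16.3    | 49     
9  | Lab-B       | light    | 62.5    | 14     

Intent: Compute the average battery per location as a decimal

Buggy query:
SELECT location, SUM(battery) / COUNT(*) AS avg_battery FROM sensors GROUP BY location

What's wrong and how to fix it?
Bug: Both operands are integers, so '/' performs integer division and truncates

Fix: Cast one side to REAL so the division keeps the fractional part

Corrected query:
SELECT location, SUM(battery) * 1.0 / COUNT(*) AS avg_battery FROM sensors GROUP BY location

Result:
location    | avg_battery
------------+------------
Basement    | 26.666667  
Lab-A       | 56         
Lab-B       | 38         
Server-Room | 37.5       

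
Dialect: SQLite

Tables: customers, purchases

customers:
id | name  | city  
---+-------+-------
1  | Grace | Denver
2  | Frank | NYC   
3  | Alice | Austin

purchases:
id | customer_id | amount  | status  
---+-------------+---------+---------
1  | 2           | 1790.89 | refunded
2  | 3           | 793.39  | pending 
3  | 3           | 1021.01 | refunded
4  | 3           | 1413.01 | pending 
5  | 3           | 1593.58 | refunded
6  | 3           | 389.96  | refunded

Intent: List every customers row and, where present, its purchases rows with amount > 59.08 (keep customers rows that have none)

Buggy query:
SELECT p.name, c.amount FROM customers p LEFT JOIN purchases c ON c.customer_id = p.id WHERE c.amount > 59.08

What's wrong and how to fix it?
Bug: Filtering c.amount in WHERE discards the NULL rows produced by LEFT JOIN, turning it into an inner join

Fix: Move the right-table condition into the ON clause so unmatched parents are kept

Corrected query:
SELECT p.name, c.amount FROM customers p LEFT JOIN purchases c ON c.customer_id = p.id AND c.amount > 59.08

Result:
name  | amount 
------+--------
Grace | NULL   
Frank | 1790.89
Alice | 389.96 
Alice | 793.39 
Alice | 1021.01
Alice | 1413.01
Alice | 1593.58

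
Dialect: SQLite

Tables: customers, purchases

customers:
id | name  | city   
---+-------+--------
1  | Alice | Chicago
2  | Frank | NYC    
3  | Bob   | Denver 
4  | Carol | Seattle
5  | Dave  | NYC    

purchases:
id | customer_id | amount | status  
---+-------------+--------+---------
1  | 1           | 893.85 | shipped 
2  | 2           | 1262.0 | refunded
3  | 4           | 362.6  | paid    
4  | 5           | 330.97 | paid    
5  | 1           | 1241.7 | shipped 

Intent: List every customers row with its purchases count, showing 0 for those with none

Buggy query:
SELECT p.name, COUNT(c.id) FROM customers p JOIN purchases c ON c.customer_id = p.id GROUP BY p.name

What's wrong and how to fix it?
Bug: INNER JOIN drops customers rows that have no matching purchases rows

Fix: Switch to LEFT JOIN to retain unmatched parent rows

Corrected query:
SELECT p.name, COUNT(c.id) FROM customers p LEFT JOIN purchases c ON c.customer_id = p.id GROUP BY p.name

Result:
name  | COUNT(c.id)
------+------------
Alice | 2          
Bob   | 0          
Carol | 1          
Dave  | 1          
Frank | 1          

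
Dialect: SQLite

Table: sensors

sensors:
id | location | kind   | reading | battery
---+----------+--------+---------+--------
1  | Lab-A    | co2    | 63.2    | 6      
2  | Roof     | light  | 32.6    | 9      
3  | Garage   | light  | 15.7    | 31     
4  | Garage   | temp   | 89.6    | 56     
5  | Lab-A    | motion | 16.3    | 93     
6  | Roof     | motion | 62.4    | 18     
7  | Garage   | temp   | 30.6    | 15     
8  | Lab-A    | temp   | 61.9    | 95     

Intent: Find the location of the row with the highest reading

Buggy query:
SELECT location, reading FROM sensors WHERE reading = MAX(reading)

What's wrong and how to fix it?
Bug: MAX(reading) is an aggregate and cannot be used directly in WHERE

Fix: Wrap MAX in a scalar subquery so WHERE compares against a single value

Corrected query:
SELECT location, reading FROM sensors WHERE reading = (SELECT MAX(reading) FROM sensors)

Result:
location | reading
---------+--------
Garage   | 89.6   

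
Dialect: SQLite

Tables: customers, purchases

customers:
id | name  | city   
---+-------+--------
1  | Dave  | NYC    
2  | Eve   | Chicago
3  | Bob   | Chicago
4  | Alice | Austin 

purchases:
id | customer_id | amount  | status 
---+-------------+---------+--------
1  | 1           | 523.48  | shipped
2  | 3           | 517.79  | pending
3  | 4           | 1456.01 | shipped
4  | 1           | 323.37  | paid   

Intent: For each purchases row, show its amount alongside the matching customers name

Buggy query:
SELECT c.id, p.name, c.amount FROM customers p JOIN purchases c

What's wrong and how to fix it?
Bug: JOIN with no ON clause produces a cartesian product; every purchases row pairs with every customers row

Fix: Specify the join condition linking the foreign key to the parent id

Corrected query:
SELECT c.id, p.name, c.amount FROM customers p JOIN purchases c ON c.customer_id = p.id

Result:
id | name  | amount 
---+-------+--------
1  | Dave  | 523.48 
2  | Bob   | 517.79 
3  | Alice | 1456.01
4  | Dave  | 323.37 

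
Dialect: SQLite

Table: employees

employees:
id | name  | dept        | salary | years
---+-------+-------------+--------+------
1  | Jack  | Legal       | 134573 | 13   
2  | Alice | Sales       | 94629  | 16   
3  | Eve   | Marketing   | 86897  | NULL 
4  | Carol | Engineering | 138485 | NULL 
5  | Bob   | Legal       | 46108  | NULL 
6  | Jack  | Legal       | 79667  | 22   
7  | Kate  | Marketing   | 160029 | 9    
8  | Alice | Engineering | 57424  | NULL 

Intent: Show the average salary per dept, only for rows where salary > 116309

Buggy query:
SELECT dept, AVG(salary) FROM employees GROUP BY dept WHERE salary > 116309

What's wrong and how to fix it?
Bug: Row-level WHERE must come before GROUP BY in the clause order

Fix: Place WHERE between FROM and GROUP BY

Corrected query:
SELECT dept, AVG(salary) FROM employees WHERE salary > 116309 GROUP BY dept

Result:
dept        | AVG(salary)
------------+------------
Engineering | 138485     
Legal       | 134573     
Marketing   | 160029     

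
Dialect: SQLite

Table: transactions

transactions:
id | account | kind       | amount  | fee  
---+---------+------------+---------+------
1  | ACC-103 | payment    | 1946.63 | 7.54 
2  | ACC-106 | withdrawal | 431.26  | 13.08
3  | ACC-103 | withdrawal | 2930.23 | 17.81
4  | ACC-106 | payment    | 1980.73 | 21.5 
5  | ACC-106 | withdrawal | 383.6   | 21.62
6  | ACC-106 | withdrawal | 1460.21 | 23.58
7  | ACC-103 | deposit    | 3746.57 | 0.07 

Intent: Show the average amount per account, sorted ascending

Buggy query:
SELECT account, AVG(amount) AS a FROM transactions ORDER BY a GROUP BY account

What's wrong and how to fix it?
Bug: ORDER BY appears before GROUP BY; SQL clause order requires GROUP BY first

Fix: Reorder: SELECT … FROM … GROUP BY … ORDER BY …

Corrected query:
SELECT account, AVG(amount) AS a FROM transactions GROUP BY account ORDER BY a

Result:
account | a          
--------+------------
ACC-106 | 1063.95    
ACC-103 | 2874.476667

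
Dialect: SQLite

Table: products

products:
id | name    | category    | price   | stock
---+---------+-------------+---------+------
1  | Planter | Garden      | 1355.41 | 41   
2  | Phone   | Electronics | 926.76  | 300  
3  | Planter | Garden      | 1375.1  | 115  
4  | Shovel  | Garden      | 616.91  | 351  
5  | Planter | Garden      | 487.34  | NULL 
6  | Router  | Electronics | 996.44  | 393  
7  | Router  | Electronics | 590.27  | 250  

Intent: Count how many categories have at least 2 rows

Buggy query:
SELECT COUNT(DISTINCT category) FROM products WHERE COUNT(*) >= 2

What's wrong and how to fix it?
Bug: COUNT(*) cannot appear in WHERE; the per-group count doesn't exist yet

Fix: Group first with HAVING COUNT(*) >= 2, then COUNT the resulting groups

Corrected query:
SELECT COUNT(*) FROM (SELECT category FROM products GROUP BY category HAVING COUNT(*) >= 2)

Result:
COUNT(*)
--------
2       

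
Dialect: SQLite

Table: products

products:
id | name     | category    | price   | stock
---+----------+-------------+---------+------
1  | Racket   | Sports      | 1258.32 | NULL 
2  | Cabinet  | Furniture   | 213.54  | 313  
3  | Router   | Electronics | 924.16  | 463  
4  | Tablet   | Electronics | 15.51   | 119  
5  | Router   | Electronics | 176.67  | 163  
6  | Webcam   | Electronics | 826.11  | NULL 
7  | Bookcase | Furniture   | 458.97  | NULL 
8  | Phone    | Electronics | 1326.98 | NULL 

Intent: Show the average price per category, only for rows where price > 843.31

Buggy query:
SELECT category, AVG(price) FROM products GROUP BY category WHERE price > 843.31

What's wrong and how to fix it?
Bug: WHERE cannot follow GROUP BY

Fix: Place WHERE between FROM and GROUP BY

Corrected query:
SELECT category, AVG(price) FROM products WHERE price > 843.31 GROUP BY category

Result:
category    | AVG(price)
------------+-----------
Electronics | 1125.57   
Sports      | 1258.32   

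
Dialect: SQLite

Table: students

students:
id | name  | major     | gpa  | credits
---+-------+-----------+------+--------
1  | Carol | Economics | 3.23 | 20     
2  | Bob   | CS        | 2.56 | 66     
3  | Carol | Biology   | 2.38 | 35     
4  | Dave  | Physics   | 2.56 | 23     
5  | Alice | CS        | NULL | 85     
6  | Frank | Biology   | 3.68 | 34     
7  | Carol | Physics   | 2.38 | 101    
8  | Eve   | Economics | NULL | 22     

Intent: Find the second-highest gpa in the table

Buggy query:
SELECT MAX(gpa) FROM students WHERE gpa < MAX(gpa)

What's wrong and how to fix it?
Bug: The inner MAX is an aggregate inside WHERE, which is not allowed

Fix: Put the inner MAX in a scalar subquery

Corrected query:
SELECT MAX(gpa) FROM students WHERE gpa < (SELECT MAX(gpa) FROM students)

Result:
MAX(gpa)
--------
3.23    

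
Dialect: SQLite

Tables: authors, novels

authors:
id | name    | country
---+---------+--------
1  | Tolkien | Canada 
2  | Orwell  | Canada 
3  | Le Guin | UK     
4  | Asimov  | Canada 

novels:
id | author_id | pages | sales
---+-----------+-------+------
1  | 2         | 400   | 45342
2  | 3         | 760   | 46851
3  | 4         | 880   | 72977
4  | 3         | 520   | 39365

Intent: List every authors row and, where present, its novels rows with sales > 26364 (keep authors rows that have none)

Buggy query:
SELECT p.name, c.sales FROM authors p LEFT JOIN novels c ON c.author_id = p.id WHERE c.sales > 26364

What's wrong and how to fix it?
Bug: A WHERE condition on the right-hand table after LEFT JOIN drops unmatched parents

Fix: Move the right-table condition into the ON clause so unmatched parents are kept

Corrected query:
SELECT p.name, c.sales FROM authors p LEFT JOIN novels c ON c.author_id = p.id AND c.sales > 26364

Result:
name    | sales
--------+------
Tolkien | NULL 
Orwell  | 45342
Le Guin | 39365
Le Guin | 46851
Asimov  | 72977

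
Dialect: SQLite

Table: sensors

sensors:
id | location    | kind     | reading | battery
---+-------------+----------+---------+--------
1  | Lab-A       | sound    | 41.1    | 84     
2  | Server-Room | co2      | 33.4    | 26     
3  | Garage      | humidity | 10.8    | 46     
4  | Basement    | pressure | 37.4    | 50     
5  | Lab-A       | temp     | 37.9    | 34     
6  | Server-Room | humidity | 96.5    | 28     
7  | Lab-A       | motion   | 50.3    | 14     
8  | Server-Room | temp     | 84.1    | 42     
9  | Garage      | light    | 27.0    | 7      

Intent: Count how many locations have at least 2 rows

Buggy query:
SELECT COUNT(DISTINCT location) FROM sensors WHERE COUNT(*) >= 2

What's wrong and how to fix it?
Bug: WHERE filters individual rows, not groups, so a group-level COUNT is invalid there

Fix: Group first with HAVING COUNT(*) >= 2, then COUNT the resulting groups

Corrected query:
SELECT COUNT(*) FROM (SELECT location FROM sensors GROUP BY location HAVING COUNT(*) >= 2)

Result:
COUNT(*)
--------
3       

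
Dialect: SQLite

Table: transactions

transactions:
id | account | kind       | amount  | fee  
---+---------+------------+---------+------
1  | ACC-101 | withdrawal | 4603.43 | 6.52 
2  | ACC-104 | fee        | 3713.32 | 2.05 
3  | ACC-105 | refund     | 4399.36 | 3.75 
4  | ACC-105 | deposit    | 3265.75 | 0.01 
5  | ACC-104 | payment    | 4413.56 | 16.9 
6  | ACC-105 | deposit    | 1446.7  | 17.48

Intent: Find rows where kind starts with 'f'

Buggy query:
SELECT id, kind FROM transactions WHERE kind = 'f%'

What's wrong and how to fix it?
Bug: Wildcards only work with LIKE; '=' treats '%' as a literal character

Fix: Use LIKE for wildcard pattern matching

Corrected query:
SELECT id, kind FROM transactions WHERE kind LIKE 'f%'

Result:
id | kind
---+-----
2  | fee 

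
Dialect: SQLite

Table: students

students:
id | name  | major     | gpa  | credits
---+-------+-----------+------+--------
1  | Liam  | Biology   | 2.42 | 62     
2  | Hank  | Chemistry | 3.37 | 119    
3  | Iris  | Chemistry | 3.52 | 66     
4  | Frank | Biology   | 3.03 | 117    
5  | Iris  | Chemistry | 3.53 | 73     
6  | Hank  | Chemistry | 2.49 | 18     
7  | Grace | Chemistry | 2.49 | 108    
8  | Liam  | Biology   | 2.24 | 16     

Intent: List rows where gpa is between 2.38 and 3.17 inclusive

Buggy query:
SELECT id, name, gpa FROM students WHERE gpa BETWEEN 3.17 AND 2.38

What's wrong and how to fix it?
Bug: BETWEEN expects the lower bound first; with 3.17 AND 2.38 the range is empty

Fix: Swap the bounds so the smaller value comes first

Corrected query:
SELECT id, name, gpa FROM students WHERE gpa BETWEEN 2.38 AND 3.17

Result:
id | name  | gpa 
---+-------+-----
1  | Liam  | 2.42
4  | Frank | 3.03
6  | Hank  | 2.49
7  | Grace | 2.49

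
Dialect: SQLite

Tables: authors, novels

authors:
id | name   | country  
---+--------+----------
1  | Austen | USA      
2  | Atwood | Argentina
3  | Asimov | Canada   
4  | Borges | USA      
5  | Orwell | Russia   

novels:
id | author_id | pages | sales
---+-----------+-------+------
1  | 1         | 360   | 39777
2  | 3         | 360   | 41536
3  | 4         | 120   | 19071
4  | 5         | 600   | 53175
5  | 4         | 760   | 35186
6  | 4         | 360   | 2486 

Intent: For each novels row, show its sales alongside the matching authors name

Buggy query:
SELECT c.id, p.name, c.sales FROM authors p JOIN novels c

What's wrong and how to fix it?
Bug: Missing join condition: each novels row is matched to all authors rows instead of just its own

Fix: Specify the join condition linking the foreign key to the parent id

Corrected query:
SELECT c.id, p.name, c.sales FROM authors p JOIN novels c ON c.author_id = p.id

Result:
id | name   | sales
---+--------+------
1  | Austen | 39777
2  | Asimov | 41536
3  | Borges | 19071
4  | Orwell | 53175
5  | Borges | 35186
6  | Borges | 2486 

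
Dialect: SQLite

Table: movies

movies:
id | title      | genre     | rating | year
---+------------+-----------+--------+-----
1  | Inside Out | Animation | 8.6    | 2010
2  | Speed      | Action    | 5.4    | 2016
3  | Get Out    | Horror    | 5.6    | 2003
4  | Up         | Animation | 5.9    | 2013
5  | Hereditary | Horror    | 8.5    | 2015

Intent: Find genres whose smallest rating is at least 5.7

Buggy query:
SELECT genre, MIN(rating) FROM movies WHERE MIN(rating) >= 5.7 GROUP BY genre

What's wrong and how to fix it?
Bug: MIN() in WHERE is a misuse of aggregate

Fix: Use HAVING for the per-group MIN condition

Corrected query:
SELECT genre, MIN(rating) FROM movies GROUP BY genre HAVING MIN(rating) >= 5.7

Result:
genre     | MIN(rating)
----------+------------
Animation | 5.9        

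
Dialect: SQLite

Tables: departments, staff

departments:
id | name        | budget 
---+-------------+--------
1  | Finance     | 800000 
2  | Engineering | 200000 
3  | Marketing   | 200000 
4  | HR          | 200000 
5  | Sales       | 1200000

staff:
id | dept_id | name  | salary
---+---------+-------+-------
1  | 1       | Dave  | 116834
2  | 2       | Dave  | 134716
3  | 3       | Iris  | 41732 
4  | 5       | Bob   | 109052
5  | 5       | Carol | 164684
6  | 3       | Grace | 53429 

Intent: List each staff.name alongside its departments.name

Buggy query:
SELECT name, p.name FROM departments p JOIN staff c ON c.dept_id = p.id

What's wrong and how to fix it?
Bug: Both tables have a 'name' column; the unqualified reference is ambiguous

Fix: Prefix ambiguous columns with the table alias

Corrected query:
SELECT c.name, p.name FROM departments p JOIN staff c ON c.dept_id = p.id

Result:
name  | name       
------+------------
Dave  | Finance    
Dave  | Engineering
Iris  | Marketing  
Bob   | Sales      
Carol | Sales      
Grace | Marketing  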